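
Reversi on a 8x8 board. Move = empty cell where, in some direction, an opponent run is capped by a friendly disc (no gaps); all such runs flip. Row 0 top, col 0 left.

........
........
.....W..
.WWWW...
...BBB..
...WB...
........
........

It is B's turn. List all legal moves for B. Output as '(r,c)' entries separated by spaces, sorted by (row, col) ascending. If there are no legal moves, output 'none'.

Answer: (1,6) (2,1) (2,2) (2,3) (2,4) (5,2) (6,2) (6,3)

Derivation:
(1,4): no bracket -> illegal
(1,5): no bracket -> illegal
(1,6): flips 2 -> legal
(2,0): no bracket -> illegal
(2,1): flips 1 -> legal
(2,2): flips 1 -> legal
(2,3): flips 2 -> legal
(2,4): flips 1 -> legal
(2,6): no bracket -> illegal
(3,0): no bracket -> illegal
(3,5): no bracket -> illegal
(3,6): no bracket -> illegal
(4,0): no bracket -> illegal
(4,1): no bracket -> illegal
(4,2): no bracket -> illegal
(5,2): flips 1 -> legal
(6,2): flips 1 -> legal
(6,3): flips 1 -> legal
(6,4): no bracket -> illegal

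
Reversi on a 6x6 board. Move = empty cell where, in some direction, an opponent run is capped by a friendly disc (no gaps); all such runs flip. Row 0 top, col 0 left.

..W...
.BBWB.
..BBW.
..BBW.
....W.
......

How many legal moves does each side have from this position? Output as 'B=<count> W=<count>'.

-- B to move --
(0,1): no bracket -> illegal
(0,3): flips 1 -> legal
(0,4): flips 1 -> legal
(1,5): flips 1 -> legal
(2,5): flips 1 -> legal
(3,5): flips 1 -> legal
(4,3): no bracket -> illegal
(4,5): flips 1 -> legal
(5,3): no bracket -> illegal
(5,4): flips 3 -> legal
(5,5): flips 1 -> legal
B mobility = 8
-- W to move --
(0,0): flips 3 -> legal
(0,1): flips 2 -> legal
(0,3): no bracket -> illegal
(0,4): flips 1 -> legal
(0,5): no bracket -> illegal
(1,0): flips 2 -> legal
(1,5): flips 1 -> legal
(2,0): flips 1 -> legal
(2,1): flips 2 -> legal
(2,5): no bracket -> illegal
(3,1): flips 3 -> legal
(4,1): no bracket -> illegal
(4,2): flips 4 -> legal
(4,3): flips 2 -> legal
W mobility = 10

Answer: B=8 W=10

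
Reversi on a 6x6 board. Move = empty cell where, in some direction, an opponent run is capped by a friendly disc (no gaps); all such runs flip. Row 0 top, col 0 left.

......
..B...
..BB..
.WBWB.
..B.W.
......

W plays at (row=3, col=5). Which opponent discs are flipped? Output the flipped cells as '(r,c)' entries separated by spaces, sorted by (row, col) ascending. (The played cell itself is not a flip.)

Answer: (3,4)

Derivation:
Dir NW: first cell '.' (not opp) -> no flip
Dir N: first cell '.' (not opp) -> no flip
Dir NE: edge -> no flip
Dir W: opp run (3,4) capped by W -> flip
Dir E: edge -> no flip
Dir SW: first cell 'W' (not opp) -> no flip
Dir S: first cell '.' (not opp) -> no flip
Dir SE: edge -> no flip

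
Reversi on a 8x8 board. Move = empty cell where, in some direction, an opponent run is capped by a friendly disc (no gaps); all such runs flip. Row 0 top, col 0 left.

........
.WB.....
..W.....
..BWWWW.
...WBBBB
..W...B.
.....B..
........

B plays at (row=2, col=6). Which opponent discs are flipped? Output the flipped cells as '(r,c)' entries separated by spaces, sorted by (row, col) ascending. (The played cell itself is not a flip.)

Answer: (3,5) (3,6)

Derivation:
Dir NW: first cell '.' (not opp) -> no flip
Dir N: first cell '.' (not opp) -> no flip
Dir NE: first cell '.' (not opp) -> no flip
Dir W: first cell '.' (not opp) -> no flip
Dir E: first cell '.' (not opp) -> no flip
Dir SW: opp run (3,5) capped by B -> flip
Dir S: opp run (3,6) capped by B -> flip
Dir SE: first cell '.' (not opp) -> no flip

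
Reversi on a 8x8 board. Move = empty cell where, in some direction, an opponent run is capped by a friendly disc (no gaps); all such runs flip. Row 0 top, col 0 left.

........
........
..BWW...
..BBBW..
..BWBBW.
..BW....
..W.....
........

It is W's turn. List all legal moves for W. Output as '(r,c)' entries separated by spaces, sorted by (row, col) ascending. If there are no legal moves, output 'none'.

Answer: (1,2) (2,1) (2,5) (3,1) (4,1) (5,1) (5,4) (5,5) (5,6) (6,1)

Derivation:
(1,1): no bracket -> illegal
(1,2): flips 4 -> legal
(1,3): no bracket -> illegal
(2,1): flips 2 -> legal
(2,5): flips 1 -> legal
(3,1): flips 4 -> legal
(3,6): no bracket -> illegal
(4,1): flips 2 -> legal
(5,1): flips 3 -> legal
(5,4): flips 2 -> legal
(5,5): flips 1 -> legal
(5,6): flips 2 -> legal
(6,1): flips 1 -> legal
(6,3): no bracket -> illegal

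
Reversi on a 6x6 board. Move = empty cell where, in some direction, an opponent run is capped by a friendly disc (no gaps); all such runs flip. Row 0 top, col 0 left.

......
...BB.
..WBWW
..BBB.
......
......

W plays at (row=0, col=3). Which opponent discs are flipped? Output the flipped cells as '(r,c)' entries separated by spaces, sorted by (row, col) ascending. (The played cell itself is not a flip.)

Dir NW: edge -> no flip
Dir N: edge -> no flip
Dir NE: edge -> no flip
Dir W: first cell '.' (not opp) -> no flip
Dir E: first cell '.' (not opp) -> no flip
Dir SW: first cell '.' (not opp) -> no flip
Dir S: opp run (1,3) (2,3) (3,3), next='.' -> no flip
Dir SE: opp run (1,4) capped by W -> flip

Answer: (1,4)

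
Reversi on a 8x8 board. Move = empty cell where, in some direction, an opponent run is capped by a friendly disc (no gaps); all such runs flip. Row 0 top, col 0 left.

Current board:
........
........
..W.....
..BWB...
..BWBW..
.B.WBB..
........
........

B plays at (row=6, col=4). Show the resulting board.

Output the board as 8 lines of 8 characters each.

Answer: ........
........
..W.....
..BWB...
..BWBW..
.B.BBB..
....B...
........

Derivation:
Place B at (6,4); scan 8 dirs for brackets.
Dir NW: opp run (5,3) capped by B -> flip
Dir N: first cell 'B' (not opp) -> no flip
Dir NE: first cell 'B' (not opp) -> no flip
Dir W: first cell '.' (not opp) -> no flip
Dir E: first cell '.' (not opp) -> no flip
Dir SW: first cell '.' (not opp) -> no flip
Dir S: first cell '.' (not opp) -> no flip
Dir SE: first cell '.' (not opp) -> no flip
All flips: (5,3)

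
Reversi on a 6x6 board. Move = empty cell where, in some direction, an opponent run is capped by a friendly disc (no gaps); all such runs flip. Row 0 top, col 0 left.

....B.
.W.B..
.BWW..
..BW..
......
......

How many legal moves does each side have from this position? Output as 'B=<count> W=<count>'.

-- B to move --
(0,0): no bracket -> illegal
(0,1): flips 1 -> legal
(0,2): no bracket -> illegal
(1,0): no bracket -> illegal
(1,2): flips 1 -> legal
(1,4): flips 1 -> legal
(2,0): no bracket -> illegal
(2,4): flips 2 -> legal
(3,1): flips 1 -> legal
(3,4): flips 1 -> legal
(4,2): no bracket -> illegal
(4,3): flips 2 -> legal
(4,4): no bracket -> illegal
B mobility = 7
-- W to move --
(0,2): no bracket -> illegal
(0,3): flips 1 -> legal
(0,5): no bracket -> illegal
(1,0): no bracket -> illegal
(1,2): no bracket -> illegal
(1,4): no bracket -> illegal
(1,5): no bracket -> illegal
(2,0): flips 1 -> legal
(2,4): no bracket -> illegal
(3,0): no bracket -> illegal
(3,1): flips 2 -> legal
(4,1): flips 1 -> legal
(4,2): flips 1 -> legal
(4,3): no bracket -> illegal
W mobility = 5

Answer: B=7 W=5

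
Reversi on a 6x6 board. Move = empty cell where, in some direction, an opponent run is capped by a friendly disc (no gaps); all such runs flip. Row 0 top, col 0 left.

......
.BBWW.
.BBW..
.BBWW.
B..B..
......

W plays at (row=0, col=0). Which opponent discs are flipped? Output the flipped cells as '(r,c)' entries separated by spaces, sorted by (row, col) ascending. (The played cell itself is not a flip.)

Dir NW: edge -> no flip
Dir N: edge -> no flip
Dir NE: edge -> no flip
Dir W: edge -> no flip
Dir E: first cell '.' (not opp) -> no flip
Dir SW: edge -> no flip
Dir S: first cell '.' (not opp) -> no flip
Dir SE: opp run (1,1) (2,2) capped by W -> flip

Answer: (1,1) (2,2)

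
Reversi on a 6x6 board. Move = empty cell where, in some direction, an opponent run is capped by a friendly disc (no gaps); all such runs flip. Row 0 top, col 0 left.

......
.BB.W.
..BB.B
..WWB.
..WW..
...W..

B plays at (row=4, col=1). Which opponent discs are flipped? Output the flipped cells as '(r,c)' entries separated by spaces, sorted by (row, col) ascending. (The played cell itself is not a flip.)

Dir NW: first cell '.' (not opp) -> no flip
Dir N: first cell '.' (not opp) -> no flip
Dir NE: opp run (3,2) capped by B -> flip
Dir W: first cell '.' (not opp) -> no flip
Dir E: opp run (4,2) (4,3), next='.' -> no flip
Dir SW: first cell '.' (not opp) -> no flip
Dir S: first cell '.' (not opp) -> no flip
Dir SE: first cell '.' (not opp) -> no flip

Answer: (3,2)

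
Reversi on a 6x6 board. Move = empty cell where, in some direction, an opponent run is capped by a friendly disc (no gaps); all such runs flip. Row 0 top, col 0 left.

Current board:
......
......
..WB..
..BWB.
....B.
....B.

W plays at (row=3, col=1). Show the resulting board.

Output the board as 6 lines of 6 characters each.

Answer: ......
......
..WB..
.WWWB.
....B.
....B.

Derivation:
Place W at (3,1); scan 8 dirs for brackets.
Dir NW: first cell '.' (not opp) -> no flip
Dir N: first cell '.' (not opp) -> no flip
Dir NE: first cell 'W' (not opp) -> no flip
Dir W: first cell '.' (not opp) -> no flip
Dir E: opp run (3,2) capped by W -> flip
Dir SW: first cell '.' (not opp) -> no flip
Dir S: first cell '.' (not opp) -> no flip
Dir SE: first cell '.' (not opp) -> no flip
All flips: (3,2)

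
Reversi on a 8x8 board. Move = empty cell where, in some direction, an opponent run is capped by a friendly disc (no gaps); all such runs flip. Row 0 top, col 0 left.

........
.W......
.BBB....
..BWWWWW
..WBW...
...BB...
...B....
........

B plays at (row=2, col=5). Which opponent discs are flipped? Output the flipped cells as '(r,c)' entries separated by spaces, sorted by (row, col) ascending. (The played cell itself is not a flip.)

Dir NW: first cell '.' (not opp) -> no flip
Dir N: first cell '.' (not opp) -> no flip
Dir NE: first cell '.' (not opp) -> no flip
Dir W: first cell '.' (not opp) -> no flip
Dir E: first cell '.' (not opp) -> no flip
Dir SW: opp run (3,4) capped by B -> flip
Dir S: opp run (3,5), next='.' -> no flip
Dir SE: opp run (3,6), next='.' -> no flip

Answer: (3,4)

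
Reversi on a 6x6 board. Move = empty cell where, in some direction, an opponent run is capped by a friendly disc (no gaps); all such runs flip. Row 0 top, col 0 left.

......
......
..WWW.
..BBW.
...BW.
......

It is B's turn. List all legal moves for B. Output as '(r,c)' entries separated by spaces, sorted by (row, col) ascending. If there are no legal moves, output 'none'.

Answer: (1,1) (1,2) (1,3) (1,4) (1,5) (2,5) (3,5) (4,5) (5,5)

Derivation:
(1,1): flips 1 -> legal
(1,2): flips 1 -> legal
(1,3): flips 1 -> legal
(1,4): flips 1 -> legal
(1,5): flips 1 -> legal
(2,1): no bracket -> illegal
(2,5): flips 1 -> legal
(3,1): no bracket -> illegal
(3,5): flips 1 -> legal
(4,5): flips 1 -> legal
(5,3): no bracket -> illegal
(5,4): no bracket -> illegal
(5,5): flips 1 -> legal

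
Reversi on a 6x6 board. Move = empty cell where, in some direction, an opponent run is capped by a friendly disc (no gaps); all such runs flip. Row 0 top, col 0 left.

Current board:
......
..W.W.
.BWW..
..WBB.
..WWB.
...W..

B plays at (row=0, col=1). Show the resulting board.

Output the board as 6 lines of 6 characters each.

Place B at (0,1); scan 8 dirs for brackets.
Dir NW: edge -> no flip
Dir N: edge -> no flip
Dir NE: edge -> no flip
Dir W: first cell '.' (not opp) -> no flip
Dir E: first cell '.' (not opp) -> no flip
Dir SW: first cell '.' (not opp) -> no flip
Dir S: first cell '.' (not opp) -> no flip
Dir SE: opp run (1,2) (2,3) capped by B -> flip
All flips: (1,2) (2,3)

Answer: .B....
..B.W.
.BWB..
..WBB.
..WWB.
...W..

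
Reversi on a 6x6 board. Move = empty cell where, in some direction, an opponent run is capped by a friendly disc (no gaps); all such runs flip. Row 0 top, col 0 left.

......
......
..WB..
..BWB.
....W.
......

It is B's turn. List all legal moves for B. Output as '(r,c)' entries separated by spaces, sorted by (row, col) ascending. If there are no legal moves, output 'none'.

(1,1): no bracket -> illegal
(1,2): flips 1 -> legal
(1,3): no bracket -> illegal
(2,1): flips 1 -> legal
(2,4): no bracket -> illegal
(3,1): no bracket -> illegal
(3,5): no bracket -> illegal
(4,2): no bracket -> illegal
(4,3): flips 1 -> legal
(4,5): no bracket -> illegal
(5,3): no bracket -> illegal
(5,4): flips 1 -> legal
(5,5): no bracket -> illegal

Answer: (1,2) (2,1) (4,3) (5,4)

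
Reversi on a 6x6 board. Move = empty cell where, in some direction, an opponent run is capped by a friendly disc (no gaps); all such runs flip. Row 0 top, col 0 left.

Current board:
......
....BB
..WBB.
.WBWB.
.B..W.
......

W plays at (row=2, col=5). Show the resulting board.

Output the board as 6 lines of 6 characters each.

Place W at (2,5); scan 8 dirs for brackets.
Dir NW: opp run (1,4), next='.' -> no flip
Dir N: opp run (1,5), next='.' -> no flip
Dir NE: edge -> no flip
Dir W: opp run (2,4) (2,3) capped by W -> flip
Dir E: edge -> no flip
Dir SW: opp run (3,4), next='.' -> no flip
Dir S: first cell '.' (not opp) -> no flip
Dir SE: edge -> no flip
All flips: (2,3) (2,4)

Answer: ......
....BB
..WWWW
.WBWB.
.B..W.
......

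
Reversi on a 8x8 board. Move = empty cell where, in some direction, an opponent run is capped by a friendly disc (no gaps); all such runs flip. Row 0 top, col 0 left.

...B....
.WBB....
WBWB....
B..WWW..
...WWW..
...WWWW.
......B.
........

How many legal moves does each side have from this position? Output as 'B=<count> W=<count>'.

-- B to move --
(0,0): flips 5 -> legal
(0,1): flips 1 -> legal
(0,2): no bracket -> illegal
(1,0): flips 2 -> legal
(2,4): no bracket -> illegal
(2,5): no bracket -> illegal
(2,6): no bracket -> illegal
(3,1): flips 1 -> legal
(3,2): flips 1 -> legal
(3,6): no bracket -> illegal
(4,2): no bracket -> illegal
(4,6): flips 1 -> legal
(4,7): no bracket -> illegal
(5,2): no bracket -> illegal
(5,7): no bracket -> illegal
(6,2): no bracket -> illegal
(6,3): flips 3 -> legal
(6,4): no bracket -> illegal
(6,5): no bracket -> illegal
(6,7): flips 3 -> legal
B mobility = 8
-- W to move --
(0,1): flips 2 -> legal
(0,2): flips 1 -> legal
(0,4): flips 1 -> legal
(1,0): no bracket -> illegal
(1,4): flips 2 -> legal
(2,4): flips 1 -> legal
(3,1): flips 1 -> legal
(3,2): no bracket -> illegal
(4,0): flips 1 -> legal
(4,1): no bracket -> illegal
(5,7): no bracket -> illegal
(6,5): no bracket -> illegal
(6,7): no bracket -> illegal
(7,5): no bracket -> illegal
(7,6): flips 1 -> legal
(7,7): flips 1 -> legal
W mobility = 9

Answer: B=8 W=9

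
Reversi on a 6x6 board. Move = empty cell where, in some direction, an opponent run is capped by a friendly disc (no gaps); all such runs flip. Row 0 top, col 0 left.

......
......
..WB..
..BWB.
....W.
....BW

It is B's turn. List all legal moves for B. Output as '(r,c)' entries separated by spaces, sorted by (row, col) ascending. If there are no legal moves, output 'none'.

Answer: (1,2) (2,1) (4,3)

Derivation:
(1,1): no bracket -> illegal
(1,2): flips 1 -> legal
(1,3): no bracket -> illegal
(2,1): flips 1 -> legal
(2,4): no bracket -> illegal
(3,1): no bracket -> illegal
(3,5): no bracket -> illegal
(4,2): no bracket -> illegal
(4,3): flips 1 -> legal
(4,5): no bracket -> illegal
(5,3): no bracket -> illegal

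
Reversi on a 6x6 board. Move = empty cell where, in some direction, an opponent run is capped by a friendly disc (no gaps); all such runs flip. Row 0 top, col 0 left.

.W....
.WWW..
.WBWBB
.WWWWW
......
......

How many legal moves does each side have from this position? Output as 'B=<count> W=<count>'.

-- B to move --
(0,0): flips 1 -> legal
(0,2): flips 2 -> legal
(0,3): no bracket -> illegal
(0,4): flips 1 -> legal
(1,0): no bracket -> illegal
(1,4): no bracket -> illegal
(2,0): flips 1 -> legal
(3,0): no bracket -> illegal
(4,0): flips 1 -> legal
(4,1): no bracket -> illegal
(4,2): flips 2 -> legal
(4,3): flips 1 -> legal
(4,4): flips 2 -> legal
(4,5): flips 1 -> legal
B mobility = 9
-- W to move --
(1,4): flips 1 -> legal
(1,5): flips 2 -> legal
W mobility = 2

Answer: B=9 W=2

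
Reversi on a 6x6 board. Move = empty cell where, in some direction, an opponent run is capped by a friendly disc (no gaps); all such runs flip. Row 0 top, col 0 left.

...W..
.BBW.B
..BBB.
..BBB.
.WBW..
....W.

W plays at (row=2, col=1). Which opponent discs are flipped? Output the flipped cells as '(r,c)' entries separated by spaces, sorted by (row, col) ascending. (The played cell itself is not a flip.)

Dir NW: first cell '.' (not opp) -> no flip
Dir N: opp run (1,1), next='.' -> no flip
Dir NE: opp run (1,2) capped by W -> flip
Dir W: first cell '.' (not opp) -> no flip
Dir E: opp run (2,2) (2,3) (2,4), next='.' -> no flip
Dir SW: first cell '.' (not opp) -> no flip
Dir S: first cell '.' (not opp) -> no flip
Dir SE: opp run (3,2) capped by W -> flip

Answer: (1,2) (3,2)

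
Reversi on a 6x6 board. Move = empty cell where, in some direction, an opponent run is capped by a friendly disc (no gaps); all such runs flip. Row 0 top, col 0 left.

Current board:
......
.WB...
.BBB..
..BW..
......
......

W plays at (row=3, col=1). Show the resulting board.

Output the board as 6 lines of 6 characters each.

Place W at (3,1); scan 8 dirs for brackets.
Dir NW: first cell '.' (not opp) -> no flip
Dir N: opp run (2,1) capped by W -> flip
Dir NE: opp run (2,2), next='.' -> no flip
Dir W: first cell '.' (not opp) -> no flip
Dir E: opp run (3,2) capped by W -> flip
Dir SW: first cell '.' (not opp) -> no flip
Dir S: first cell '.' (not opp) -> no flip
Dir SE: first cell '.' (not opp) -> no flip
All flips: (2,1) (3,2)

Answer: ......
.WB...
.WBB..
.WWW..
......
......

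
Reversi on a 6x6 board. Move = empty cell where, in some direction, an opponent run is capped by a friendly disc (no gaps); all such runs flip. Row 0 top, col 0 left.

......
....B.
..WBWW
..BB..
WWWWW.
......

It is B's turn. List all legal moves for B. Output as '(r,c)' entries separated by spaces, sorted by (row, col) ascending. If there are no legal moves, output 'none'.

(1,1): flips 1 -> legal
(1,2): flips 1 -> legal
(1,3): no bracket -> illegal
(1,5): flips 1 -> legal
(2,1): flips 1 -> legal
(3,0): no bracket -> illegal
(3,1): no bracket -> illegal
(3,4): flips 1 -> legal
(3,5): no bracket -> illegal
(4,5): no bracket -> illegal
(5,0): flips 1 -> legal
(5,1): flips 1 -> legal
(5,2): flips 1 -> legal
(5,3): flips 1 -> legal
(5,4): flips 1 -> legal
(5,5): flips 1 -> legal

Answer: (1,1) (1,2) (1,5) (2,1) (3,4) (5,0) (5,1) (5,2) (5,3) (5,4) (5,5)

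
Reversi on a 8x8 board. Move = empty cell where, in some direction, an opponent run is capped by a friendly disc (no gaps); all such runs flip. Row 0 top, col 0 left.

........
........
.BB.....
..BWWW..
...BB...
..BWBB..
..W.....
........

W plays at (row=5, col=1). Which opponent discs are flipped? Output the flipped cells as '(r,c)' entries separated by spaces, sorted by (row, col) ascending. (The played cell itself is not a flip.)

Dir NW: first cell '.' (not opp) -> no flip
Dir N: first cell '.' (not opp) -> no flip
Dir NE: first cell '.' (not opp) -> no flip
Dir W: first cell '.' (not opp) -> no flip
Dir E: opp run (5,2) capped by W -> flip
Dir SW: first cell '.' (not opp) -> no flip
Dir S: first cell '.' (not opp) -> no flip
Dir SE: first cell 'W' (not opp) -> no flip

Answer: (5,2)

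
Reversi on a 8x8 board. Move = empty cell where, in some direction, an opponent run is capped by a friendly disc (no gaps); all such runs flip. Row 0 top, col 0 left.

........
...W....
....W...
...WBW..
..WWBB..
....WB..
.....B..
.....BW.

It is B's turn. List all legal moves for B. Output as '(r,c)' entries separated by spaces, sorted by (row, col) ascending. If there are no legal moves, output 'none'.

Answer: (1,4) (2,2) (2,5) (2,6) (3,2) (3,6) (4,1) (5,2) (5,3) (6,3) (6,4) (7,7)

Derivation:
(0,2): no bracket -> illegal
(0,3): no bracket -> illegal
(0,4): no bracket -> illegal
(1,2): no bracket -> illegal
(1,4): flips 1 -> legal
(1,5): no bracket -> illegal
(2,2): flips 1 -> legal
(2,3): no bracket -> illegal
(2,5): flips 1 -> legal
(2,6): flips 1 -> legal
(3,1): no bracket -> illegal
(3,2): flips 3 -> legal
(3,6): flips 1 -> legal
(4,1): flips 2 -> legal
(4,6): no bracket -> illegal
(5,1): no bracket -> illegal
(5,2): flips 1 -> legal
(5,3): flips 1 -> legal
(6,3): flips 1 -> legal
(6,4): flips 1 -> legal
(6,6): no bracket -> illegal
(6,7): no bracket -> illegal
(7,7): flips 1 -> legal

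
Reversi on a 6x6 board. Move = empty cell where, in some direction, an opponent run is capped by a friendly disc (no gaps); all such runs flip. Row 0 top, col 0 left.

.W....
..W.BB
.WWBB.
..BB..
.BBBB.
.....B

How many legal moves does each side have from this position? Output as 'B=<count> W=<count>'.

Answer: B=4 W=4

Derivation:
-- B to move --
(0,0): no bracket -> illegal
(0,2): flips 2 -> legal
(0,3): no bracket -> illegal
(1,0): flips 1 -> legal
(1,1): flips 1 -> legal
(1,3): no bracket -> illegal
(2,0): flips 2 -> legal
(3,0): no bracket -> illegal
(3,1): no bracket -> illegal
B mobility = 4
-- W to move --
(0,3): no bracket -> illegal
(0,4): no bracket -> illegal
(0,5): no bracket -> illegal
(1,3): no bracket -> illegal
(2,5): flips 2 -> legal
(3,0): no bracket -> illegal
(3,1): no bracket -> illegal
(3,4): flips 1 -> legal
(3,5): no bracket -> illegal
(4,0): no bracket -> illegal
(4,5): no bracket -> illegal
(5,0): no bracket -> illegal
(5,1): no bracket -> illegal
(5,2): flips 2 -> legal
(5,3): no bracket -> illegal
(5,4): flips 2 -> legal
W mobility = 4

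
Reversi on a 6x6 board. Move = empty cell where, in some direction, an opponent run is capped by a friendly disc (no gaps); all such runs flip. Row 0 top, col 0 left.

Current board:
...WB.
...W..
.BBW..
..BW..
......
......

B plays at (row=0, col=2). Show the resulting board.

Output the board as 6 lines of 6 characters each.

Place B at (0,2); scan 8 dirs for brackets.
Dir NW: edge -> no flip
Dir N: edge -> no flip
Dir NE: edge -> no flip
Dir W: first cell '.' (not opp) -> no flip
Dir E: opp run (0,3) capped by B -> flip
Dir SW: first cell '.' (not opp) -> no flip
Dir S: first cell '.' (not opp) -> no flip
Dir SE: opp run (1,3), next='.' -> no flip
All flips: (0,3)

Answer: ..BBB.
...W..
.BBW..
..BW..
......
......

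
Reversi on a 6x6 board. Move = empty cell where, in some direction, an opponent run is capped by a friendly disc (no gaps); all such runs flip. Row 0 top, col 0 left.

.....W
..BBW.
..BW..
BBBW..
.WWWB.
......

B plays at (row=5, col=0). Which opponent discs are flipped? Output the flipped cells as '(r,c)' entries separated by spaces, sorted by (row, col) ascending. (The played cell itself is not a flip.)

Answer: (4,1)

Derivation:
Dir NW: edge -> no flip
Dir N: first cell '.' (not opp) -> no flip
Dir NE: opp run (4,1) capped by B -> flip
Dir W: edge -> no flip
Dir E: first cell '.' (not opp) -> no flip
Dir SW: edge -> no flip
Dir S: edge -> no flip
Dir SE: edge -> no flip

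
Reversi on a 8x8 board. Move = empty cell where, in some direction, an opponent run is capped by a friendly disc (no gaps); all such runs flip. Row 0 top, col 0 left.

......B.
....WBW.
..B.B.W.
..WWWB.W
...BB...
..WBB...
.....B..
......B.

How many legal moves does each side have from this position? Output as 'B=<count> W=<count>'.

-- B to move --
(0,3): no bracket -> illegal
(0,4): flips 1 -> legal
(0,5): no bracket -> illegal
(0,7): no bracket -> illegal
(1,3): flips 1 -> legal
(1,7): flips 2 -> legal
(2,1): flips 1 -> legal
(2,3): flips 1 -> legal
(2,5): flips 1 -> legal
(2,7): no bracket -> illegal
(3,1): flips 3 -> legal
(3,6): flips 2 -> legal
(4,1): no bracket -> illegal
(4,2): flips 2 -> legal
(4,5): no bracket -> illegal
(4,6): no bracket -> illegal
(4,7): no bracket -> illegal
(5,1): flips 1 -> legal
(6,1): flips 1 -> legal
(6,2): no bracket -> illegal
(6,3): no bracket -> illegal
B mobility = 11
-- W to move --
(0,4): flips 1 -> legal
(0,5): no bracket -> illegal
(0,7): no bracket -> illegal
(1,1): flips 1 -> legal
(1,2): flips 1 -> legal
(1,3): no bracket -> illegal
(1,7): no bracket -> illegal
(2,1): no bracket -> illegal
(2,3): no bracket -> illegal
(2,5): no bracket -> illegal
(3,1): no bracket -> illegal
(3,6): flips 1 -> legal
(4,2): no bracket -> illegal
(4,5): no bracket -> illegal
(4,6): no bracket -> illegal
(5,5): flips 3 -> legal
(5,6): no bracket -> illegal
(6,2): flips 3 -> legal
(6,3): flips 2 -> legal
(6,4): flips 2 -> legal
(6,6): no bracket -> illegal
(6,7): no bracket -> illegal
(7,4): no bracket -> illegal
(7,5): no bracket -> illegal
(7,7): no bracket -> illegal
W mobility = 8

Answer: B=11 W=8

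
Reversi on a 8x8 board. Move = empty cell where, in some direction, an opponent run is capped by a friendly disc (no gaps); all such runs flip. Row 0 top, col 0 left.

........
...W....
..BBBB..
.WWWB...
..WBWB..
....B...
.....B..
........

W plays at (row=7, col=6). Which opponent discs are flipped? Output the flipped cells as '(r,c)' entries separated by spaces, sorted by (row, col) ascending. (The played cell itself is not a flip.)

Answer: (4,3) (5,4) (6,5)

Derivation:
Dir NW: opp run (6,5) (5,4) (4,3) capped by W -> flip
Dir N: first cell '.' (not opp) -> no flip
Dir NE: first cell '.' (not opp) -> no flip
Dir W: first cell '.' (not opp) -> no flip
Dir E: first cell '.' (not opp) -> no flip
Dir SW: edge -> no flip
Dir S: edge -> no flip
Dir SE: edge -> no flip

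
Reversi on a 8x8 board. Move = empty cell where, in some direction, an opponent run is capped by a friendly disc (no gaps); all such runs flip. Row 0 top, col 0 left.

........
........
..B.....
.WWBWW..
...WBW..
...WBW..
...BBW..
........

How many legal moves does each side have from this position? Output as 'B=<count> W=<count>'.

-- B to move --
(2,0): no bracket -> illegal
(2,1): flips 2 -> legal
(2,3): no bracket -> illegal
(2,4): flips 1 -> legal
(2,5): no bracket -> illegal
(2,6): flips 1 -> legal
(3,0): flips 2 -> legal
(3,6): flips 3 -> legal
(4,0): flips 1 -> legal
(4,1): no bracket -> illegal
(4,2): flips 3 -> legal
(4,6): flips 2 -> legal
(5,2): flips 1 -> legal
(5,6): flips 1 -> legal
(6,2): flips 1 -> legal
(6,6): flips 2 -> legal
(7,4): no bracket -> illegal
(7,5): no bracket -> illegal
(7,6): flips 1 -> legal
B mobility = 13
-- W to move --
(1,1): flips 3 -> legal
(1,2): flips 1 -> legal
(1,3): flips 1 -> legal
(2,1): no bracket -> illegal
(2,3): flips 1 -> legal
(2,4): no bracket -> illegal
(4,2): no bracket -> illegal
(5,2): no bracket -> illegal
(6,2): flips 2 -> legal
(7,2): flips 2 -> legal
(7,3): flips 2 -> legal
(7,4): flips 3 -> legal
(7,5): flips 1 -> legal
W mobility = 9

Answer: B=13 W=9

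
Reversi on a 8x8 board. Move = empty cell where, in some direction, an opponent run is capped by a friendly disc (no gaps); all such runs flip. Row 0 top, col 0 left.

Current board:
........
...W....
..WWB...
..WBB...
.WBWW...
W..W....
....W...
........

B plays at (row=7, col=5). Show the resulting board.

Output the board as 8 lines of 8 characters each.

Place B at (7,5); scan 8 dirs for brackets.
Dir NW: opp run (6,4) (5,3) capped by B -> flip
Dir N: first cell '.' (not opp) -> no flip
Dir NE: first cell '.' (not opp) -> no flip
Dir W: first cell '.' (not opp) -> no flip
Dir E: first cell '.' (not opp) -> no flip
Dir SW: edge -> no flip
Dir S: edge -> no flip
Dir SE: edge -> no flip
All flips: (5,3) (6,4)

Answer: ........
...W....
..WWB...
..WBB...
.WBWW...
W..B....
....B...
.....B..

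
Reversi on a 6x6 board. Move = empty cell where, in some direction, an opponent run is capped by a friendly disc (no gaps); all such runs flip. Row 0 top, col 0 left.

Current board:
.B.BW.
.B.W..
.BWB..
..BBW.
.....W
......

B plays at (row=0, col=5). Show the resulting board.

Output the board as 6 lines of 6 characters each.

Answer: .B.BBB
.B.W..
.BWB..
..BBW.
.....W
......

Derivation:
Place B at (0,5); scan 8 dirs for brackets.
Dir NW: edge -> no flip
Dir N: edge -> no flip
Dir NE: edge -> no flip
Dir W: opp run (0,4) capped by B -> flip
Dir E: edge -> no flip
Dir SW: first cell '.' (not opp) -> no flip
Dir S: first cell '.' (not opp) -> no flip
Dir SE: edge -> no flip
All flips: (0,4)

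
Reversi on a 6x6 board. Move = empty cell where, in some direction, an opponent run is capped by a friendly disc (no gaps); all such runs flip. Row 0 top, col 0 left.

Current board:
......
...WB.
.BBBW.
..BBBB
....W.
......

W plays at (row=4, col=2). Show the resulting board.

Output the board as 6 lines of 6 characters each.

Answer: ......
...WB.
.BBBW.
..BWBB
..W.W.
......

Derivation:
Place W at (4,2); scan 8 dirs for brackets.
Dir NW: first cell '.' (not opp) -> no flip
Dir N: opp run (3,2) (2,2), next='.' -> no flip
Dir NE: opp run (3,3) capped by W -> flip
Dir W: first cell '.' (not opp) -> no flip
Dir E: first cell '.' (not opp) -> no flip
Dir SW: first cell '.' (not opp) -> no flip
Dir S: first cell '.' (not opp) -> no flip
Dir SE: first cell '.' (not opp) -> no flip
All flips: (3,3)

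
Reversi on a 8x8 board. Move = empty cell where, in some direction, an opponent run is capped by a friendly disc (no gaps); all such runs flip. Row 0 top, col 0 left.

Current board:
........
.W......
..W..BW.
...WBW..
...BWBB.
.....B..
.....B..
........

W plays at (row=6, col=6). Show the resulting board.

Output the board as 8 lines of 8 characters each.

Answer: ........
.W......
..W..BW.
...WBW..
...BWBB.
.....W..
.....BW.
........

Derivation:
Place W at (6,6); scan 8 dirs for brackets.
Dir NW: opp run (5,5) capped by W -> flip
Dir N: first cell '.' (not opp) -> no flip
Dir NE: first cell '.' (not opp) -> no flip
Dir W: opp run (6,5), next='.' -> no flip
Dir E: first cell '.' (not opp) -> no flip
Dir SW: first cell '.' (not opp) -> no flip
Dir S: first cell '.' (not opp) -> no flip
Dir SE: first cell '.' (not opp) -> no flip
All flips: (5,5)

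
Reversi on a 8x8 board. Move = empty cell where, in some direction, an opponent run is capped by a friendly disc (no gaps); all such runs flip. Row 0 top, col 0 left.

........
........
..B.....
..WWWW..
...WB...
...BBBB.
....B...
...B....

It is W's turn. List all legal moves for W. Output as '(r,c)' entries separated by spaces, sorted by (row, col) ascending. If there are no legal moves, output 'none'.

(1,1): flips 1 -> legal
(1,2): flips 1 -> legal
(1,3): no bracket -> illegal
(2,1): no bracket -> illegal
(2,3): no bracket -> illegal
(3,1): no bracket -> illegal
(4,2): no bracket -> illegal
(4,5): flips 1 -> legal
(4,6): no bracket -> illegal
(4,7): no bracket -> illegal
(5,2): no bracket -> illegal
(5,7): no bracket -> illegal
(6,2): flips 2 -> legal
(6,3): flips 1 -> legal
(6,5): flips 1 -> legal
(6,6): flips 2 -> legal
(6,7): no bracket -> illegal
(7,2): no bracket -> illegal
(7,4): flips 3 -> legal
(7,5): no bracket -> illegal

Answer: (1,1) (1,2) (4,5) (6,2) (6,3) (6,5) (6,6) (7,4)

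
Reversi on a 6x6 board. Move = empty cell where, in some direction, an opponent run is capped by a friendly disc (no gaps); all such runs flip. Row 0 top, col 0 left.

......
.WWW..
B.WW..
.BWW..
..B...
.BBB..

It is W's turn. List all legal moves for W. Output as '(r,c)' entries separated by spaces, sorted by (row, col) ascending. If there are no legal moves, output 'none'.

Answer: (3,0) (4,0)

Derivation:
(1,0): no bracket -> illegal
(2,1): no bracket -> illegal
(3,0): flips 1 -> legal
(4,0): flips 1 -> legal
(4,1): no bracket -> illegal
(4,3): no bracket -> illegal
(4,4): no bracket -> illegal
(5,0): no bracket -> illegal
(5,4): no bracket -> illegal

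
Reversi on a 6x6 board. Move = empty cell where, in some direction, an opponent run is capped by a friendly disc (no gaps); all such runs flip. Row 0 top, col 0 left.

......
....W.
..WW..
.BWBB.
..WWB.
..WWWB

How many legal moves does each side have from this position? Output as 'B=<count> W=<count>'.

Answer: B=5 W=7

Derivation:
-- B to move --
(0,3): no bracket -> illegal
(0,4): no bracket -> illegal
(0,5): no bracket -> illegal
(1,1): flips 1 -> legal
(1,2): flips 1 -> legal
(1,3): flips 2 -> legal
(1,5): no bracket -> illegal
(2,1): no bracket -> illegal
(2,4): no bracket -> illegal
(2,5): no bracket -> illegal
(4,1): flips 2 -> legal
(4,5): no bracket -> illegal
(5,1): flips 4 -> legal
B mobility = 5
-- W to move --
(2,0): flips 1 -> legal
(2,1): no bracket -> illegal
(2,4): flips 3 -> legal
(2,5): flips 1 -> legal
(3,0): flips 1 -> legal
(3,5): flips 3 -> legal
(4,0): flips 1 -> legal
(4,1): no bracket -> illegal
(4,5): flips 2 -> legal
W mobility = 7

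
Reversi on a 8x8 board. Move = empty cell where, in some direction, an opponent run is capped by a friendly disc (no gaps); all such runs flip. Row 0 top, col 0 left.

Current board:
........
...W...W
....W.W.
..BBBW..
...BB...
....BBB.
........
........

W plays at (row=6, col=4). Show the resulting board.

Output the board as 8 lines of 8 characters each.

Answer: ........
...W...W
....W.W.
..BBWW..
...BW...
....WBB.
....W...
........

Derivation:
Place W at (6,4); scan 8 dirs for brackets.
Dir NW: first cell '.' (not opp) -> no flip
Dir N: opp run (5,4) (4,4) (3,4) capped by W -> flip
Dir NE: opp run (5,5), next='.' -> no flip
Dir W: first cell '.' (not opp) -> no flip
Dir E: first cell '.' (not opp) -> no flip
Dir SW: first cell '.' (not opp) -> no flip
Dir S: first cell '.' (not opp) -> no flip
Dir SE: first cell '.' (not opp) -> no flip
All flips: (3,4) (4,4) (5,4)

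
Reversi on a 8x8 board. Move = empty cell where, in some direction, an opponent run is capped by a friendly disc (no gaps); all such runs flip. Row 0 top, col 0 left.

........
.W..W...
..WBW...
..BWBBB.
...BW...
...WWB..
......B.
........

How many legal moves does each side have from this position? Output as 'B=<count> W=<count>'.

-- B to move --
(0,0): flips 4 -> legal
(0,1): no bracket -> illegal
(0,2): no bracket -> illegal
(0,3): no bracket -> illegal
(0,4): flips 2 -> legal
(0,5): flips 1 -> legal
(1,0): no bracket -> illegal
(1,2): flips 1 -> legal
(1,3): flips 1 -> legal
(1,5): no bracket -> illegal
(2,0): no bracket -> illegal
(2,1): flips 1 -> legal
(2,5): flips 1 -> legal
(3,1): no bracket -> illegal
(4,2): no bracket -> illegal
(4,5): flips 1 -> legal
(5,2): flips 2 -> legal
(6,2): flips 2 -> legal
(6,3): flips 1 -> legal
(6,4): flips 2 -> legal
(6,5): flips 1 -> legal
B mobility = 13
-- W to move --
(1,2): no bracket -> illegal
(1,3): flips 1 -> legal
(2,1): flips 2 -> legal
(2,5): no bracket -> illegal
(2,6): flips 1 -> legal
(2,7): no bracket -> illegal
(3,1): flips 1 -> legal
(3,7): flips 3 -> legal
(4,1): flips 2 -> legal
(4,2): flips 2 -> legal
(4,5): no bracket -> illegal
(4,6): flips 1 -> legal
(4,7): no bracket -> illegal
(5,2): no bracket -> illegal
(5,6): flips 1 -> legal
(5,7): no bracket -> illegal
(6,4): no bracket -> illegal
(6,5): no bracket -> illegal
(6,7): no bracket -> illegal
(7,5): no bracket -> illegal
(7,6): no bracket -> illegal
(7,7): flips 2 -> legal
W mobility = 10

Answer: B=13 W=10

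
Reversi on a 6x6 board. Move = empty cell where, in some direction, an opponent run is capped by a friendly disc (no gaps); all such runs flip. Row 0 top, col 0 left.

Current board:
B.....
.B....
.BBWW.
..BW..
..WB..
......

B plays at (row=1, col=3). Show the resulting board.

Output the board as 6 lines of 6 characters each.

Place B at (1,3); scan 8 dirs for brackets.
Dir NW: first cell '.' (not opp) -> no flip
Dir N: first cell '.' (not opp) -> no flip
Dir NE: first cell '.' (not opp) -> no flip
Dir W: first cell '.' (not opp) -> no flip
Dir E: first cell '.' (not opp) -> no flip
Dir SW: first cell 'B' (not opp) -> no flip
Dir S: opp run (2,3) (3,3) capped by B -> flip
Dir SE: opp run (2,4), next='.' -> no flip
All flips: (2,3) (3,3)

Answer: B.....
.B.B..
.BBBW.
..BB..
..WB..
......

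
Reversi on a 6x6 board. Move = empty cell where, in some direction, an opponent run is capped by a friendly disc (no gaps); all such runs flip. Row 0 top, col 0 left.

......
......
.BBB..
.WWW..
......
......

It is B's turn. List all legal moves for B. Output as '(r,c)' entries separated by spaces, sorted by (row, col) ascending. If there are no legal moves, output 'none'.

Answer: (4,0) (4,1) (4,2) (4,3) (4,4)

Derivation:
(2,0): no bracket -> illegal
(2,4): no bracket -> illegal
(3,0): no bracket -> illegal
(3,4): no bracket -> illegal
(4,0): flips 1 -> legal
(4,1): flips 2 -> legal
(4,2): flips 1 -> legal
(4,3): flips 2 -> legal
(4,4): flips 1 -> legal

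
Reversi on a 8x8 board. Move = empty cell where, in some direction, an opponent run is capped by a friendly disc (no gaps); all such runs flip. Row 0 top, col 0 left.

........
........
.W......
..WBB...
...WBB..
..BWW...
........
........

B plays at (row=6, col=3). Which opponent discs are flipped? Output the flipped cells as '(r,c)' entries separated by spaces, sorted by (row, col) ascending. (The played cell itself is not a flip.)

Answer: (4,3) (5,3) (5,4)

Derivation:
Dir NW: first cell 'B' (not opp) -> no flip
Dir N: opp run (5,3) (4,3) capped by B -> flip
Dir NE: opp run (5,4) capped by B -> flip
Dir W: first cell '.' (not opp) -> no flip
Dir E: first cell '.' (not opp) -> no flip
Dir SW: first cell '.' (not opp) -> no flip
Dir S: first cell '.' (not opp) -> no flip
Dir SE: first cell '.' (not opp) -> no flip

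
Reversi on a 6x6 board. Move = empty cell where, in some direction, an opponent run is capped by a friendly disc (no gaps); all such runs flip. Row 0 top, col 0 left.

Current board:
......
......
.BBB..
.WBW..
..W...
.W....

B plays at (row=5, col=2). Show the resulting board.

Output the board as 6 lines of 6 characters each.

Answer: ......
......
.BBB..
.WBW..
..B...
.WB...

Derivation:
Place B at (5,2); scan 8 dirs for brackets.
Dir NW: first cell '.' (not opp) -> no flip
Dir N: opp run (4,2) capped by B -> flip
Dir NE: first cell '.' (not opp) -> no flip
Dir W: opp run (5,1), next='.' -> no flip
Dir E: first cell '.' (not opp) -> no flip
Dir SW: edge -> no flip
Dir S: edge -> no flip
Dir SE: edge -> no flip
All flips: (4,2)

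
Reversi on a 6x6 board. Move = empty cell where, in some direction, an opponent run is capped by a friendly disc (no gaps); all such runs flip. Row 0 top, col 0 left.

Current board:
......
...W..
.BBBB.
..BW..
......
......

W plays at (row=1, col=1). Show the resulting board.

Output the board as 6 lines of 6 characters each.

Answer: ......
.W.W..
.BWBB.
..BW..
......
......

Derivation:
Place W at (1,1); scan 8 dirs for brackets.
Dir NW: first cell '.' (not opp) -> no flip
Dir N: first cell '.' (not opp) -> no flip
Dir NE: first cell '.' (not opp) -> no flip
Dir W: first cell '.' (not opp) -> no flip
Dir E: first cell '.' (not opp) -> no flip
Dir SW: first cell '.' (not opp) -> no flip
Dir S: opp run (2,1), next='.' -> no flip
Dir SE: opp run (2,2) capped by W -> flip
All flips: (2,2)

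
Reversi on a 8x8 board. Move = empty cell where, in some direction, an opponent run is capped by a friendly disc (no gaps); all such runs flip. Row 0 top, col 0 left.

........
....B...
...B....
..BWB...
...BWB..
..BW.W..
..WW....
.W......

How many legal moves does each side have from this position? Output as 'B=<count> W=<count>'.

-- B to move --
(2,2): no bracket -> illegal
(2,4): no bracket -> illegal
(3,5): no bracket -> illegal
(4,2): no bracket -> illegal
(4,6): no bracket -> illegal
(5,1): no bracket -> illegal
(5,4): flips 2 -> legal
(5,6): no bracket -> illegal
(6,0): no bracket -> illegal
(6,1): no bracket -> illegal
(6,4): no bracket -> illegal
(6,5): flips 1 -> legal
(6,6): no bracket -> illegal
(7,0): no bracket -> illegal
(7,2): flips 1 -> legal
(7,3): flips 2 -> legal
(7,4): flips 1 -> legal
B mobility = 5
-- W to move --
(0,3): no bracket -> illegal
(0,4): no bracket -> illegal
(0,5): no bracket -> illegal
(1,2): no bracket -> illegal
(1,3): flips 1 -> legal
(1,5): no bracket -> illegal
(2,1): no bracket -> illegal
(2,2): no bracket -> illegal
(2,4): flips 1 -> legal
(2,5): no bracket -> illegal
(3,1): flips 1 -> legal
(3,5): flips 2 -> legal
(3,6): no bracket -> illegal
(4,1): flips 1 -> legal
(4,2): flips 2 -> legal
(4,6): flips 1 -> legal
(5,1): flips 1 -> legal
(5,4): no bracket -> illegal
(5,6): no bracket -> illegal
(6,1): no bracket -> illegal
W mobility = 8

Answer: B=5 W=8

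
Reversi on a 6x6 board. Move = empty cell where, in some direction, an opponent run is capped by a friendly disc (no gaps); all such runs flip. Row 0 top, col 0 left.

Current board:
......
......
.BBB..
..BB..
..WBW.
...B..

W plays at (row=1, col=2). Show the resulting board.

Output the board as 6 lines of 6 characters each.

Answer: ......
..W...
.BWB..
..WB..
..WBW.
...B..

Derivation:
Place W at (1,2); scan 8 dirs for brackets.
Dir NW: first cell '.' (not opp) -> no flip
Dir N: first cell '.' (not opp) -> no flip
Dir NE: first cell '.' (not opp) -> no flip
Dir W: first cell '.' (not opp) -> no flip
Dir E: first cell '.' (not opp) -> no flip
Dir SW: opp run (2,1), next='.' -> no flip
Dir S: opp run (2,2) (3,2) capped by W -> flip
Dir SE: opp run (2,3), next='.' -> no flip
All flips: (2,2) (3,2)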